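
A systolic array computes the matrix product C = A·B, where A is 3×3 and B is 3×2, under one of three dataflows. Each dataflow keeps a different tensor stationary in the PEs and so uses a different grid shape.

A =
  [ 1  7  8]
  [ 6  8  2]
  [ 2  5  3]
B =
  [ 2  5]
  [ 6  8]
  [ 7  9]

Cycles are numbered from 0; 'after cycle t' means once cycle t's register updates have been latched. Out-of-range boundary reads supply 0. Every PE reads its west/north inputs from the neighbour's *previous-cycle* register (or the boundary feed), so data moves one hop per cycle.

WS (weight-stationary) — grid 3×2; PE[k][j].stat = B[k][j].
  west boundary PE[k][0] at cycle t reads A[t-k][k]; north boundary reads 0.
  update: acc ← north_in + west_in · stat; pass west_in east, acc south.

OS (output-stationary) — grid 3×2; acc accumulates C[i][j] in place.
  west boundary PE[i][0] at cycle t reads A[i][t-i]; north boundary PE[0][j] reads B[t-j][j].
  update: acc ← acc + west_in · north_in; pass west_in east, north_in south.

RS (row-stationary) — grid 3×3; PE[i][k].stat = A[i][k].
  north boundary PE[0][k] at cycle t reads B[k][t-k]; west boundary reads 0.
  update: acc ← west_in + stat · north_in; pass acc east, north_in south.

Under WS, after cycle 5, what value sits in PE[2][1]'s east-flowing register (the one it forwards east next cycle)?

register = 3

WS on a 3×2 grid — tracing PE[2][1] and its feeders:
  0: (1,1).acc=0  regs=<0,0>
  0: (2,0).acc=0  regs=<0,0>
  0: (2,1).acc=0  regs=<0,0>
  1: (1,1).acc=0  regs=<0,0>
  1: (2,0).acc=0  regs=<0,0>
  1: (2,1).acc=0  regs=<0,0>
  2: (1,1).acc=61  regs=<7,61>
  2: (2,0).acc=100  regs=<8,100>
  2: (2,1).acc=0  regs=<0,0>
  3: (1,1).acc=94  regs=<8,94>
  3: (2,0).acc=74  regs=<2,74>
  3: (2,1).acc=133  regs=<8,133>
  4: (1,1).acc=50  regs=<5,50>
  4: (2,0).acc=55  regs=<3,55>
  4: (2,1).acc=112  regs=<2,112>
  5: (1,1).acc=0  regs=<0,0>
  5: (2,0).acc=0  regs=<0,0>
  5: (2,1).acc=77  regs=<3,77>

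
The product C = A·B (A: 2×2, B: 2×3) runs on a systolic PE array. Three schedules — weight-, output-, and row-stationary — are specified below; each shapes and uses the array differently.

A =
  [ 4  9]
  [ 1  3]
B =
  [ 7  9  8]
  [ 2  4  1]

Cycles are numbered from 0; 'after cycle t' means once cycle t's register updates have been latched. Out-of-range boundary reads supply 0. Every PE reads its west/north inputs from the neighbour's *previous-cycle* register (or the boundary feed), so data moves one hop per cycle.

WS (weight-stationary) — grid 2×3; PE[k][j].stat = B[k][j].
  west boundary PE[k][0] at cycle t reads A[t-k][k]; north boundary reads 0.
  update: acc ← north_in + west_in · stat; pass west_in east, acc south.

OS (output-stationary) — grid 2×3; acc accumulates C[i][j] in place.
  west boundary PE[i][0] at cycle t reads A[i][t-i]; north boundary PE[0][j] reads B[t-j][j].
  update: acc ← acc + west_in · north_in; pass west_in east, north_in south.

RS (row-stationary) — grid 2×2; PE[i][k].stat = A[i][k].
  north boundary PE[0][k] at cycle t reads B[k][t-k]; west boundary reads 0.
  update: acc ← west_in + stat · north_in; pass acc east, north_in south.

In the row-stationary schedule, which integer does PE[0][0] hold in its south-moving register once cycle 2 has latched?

register = 8

RS on a 2×2 grid — tracing PE[0][0] and its feeders:
  after 0 — PE[0][0] acc=28, pass-E 28, pass-S 7
  after 1 — PE[0][0] acc=36, pass-E 36, pass-S 9
  after 2 — PE[0][0] acc=32, pass-E 32, pass-S 8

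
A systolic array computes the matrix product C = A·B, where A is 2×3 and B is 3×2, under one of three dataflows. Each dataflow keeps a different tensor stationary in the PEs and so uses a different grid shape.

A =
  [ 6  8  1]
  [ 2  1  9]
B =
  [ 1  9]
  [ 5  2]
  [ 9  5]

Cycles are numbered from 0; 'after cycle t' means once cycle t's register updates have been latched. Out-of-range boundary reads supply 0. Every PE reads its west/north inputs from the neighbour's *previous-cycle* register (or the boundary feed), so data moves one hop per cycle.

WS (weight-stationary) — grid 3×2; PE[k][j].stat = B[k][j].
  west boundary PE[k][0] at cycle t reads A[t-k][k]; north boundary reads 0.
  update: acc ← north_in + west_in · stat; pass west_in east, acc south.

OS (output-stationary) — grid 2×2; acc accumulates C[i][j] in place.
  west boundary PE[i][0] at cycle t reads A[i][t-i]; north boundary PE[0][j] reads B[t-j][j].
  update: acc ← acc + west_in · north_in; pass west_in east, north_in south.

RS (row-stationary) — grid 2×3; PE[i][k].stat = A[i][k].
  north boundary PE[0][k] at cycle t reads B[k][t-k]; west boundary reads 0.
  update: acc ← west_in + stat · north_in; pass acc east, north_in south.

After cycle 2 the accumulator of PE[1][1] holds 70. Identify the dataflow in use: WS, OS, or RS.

dataflow = WS

Under WS (3×2), PE[1][1]:
  t=0 PE[1][1]: acc=0 h=0 v=0
  t=1 PE[1][1]: acc=0 h=0 v=0
  t=2 PE[1][1]: acc=70 h=8 v=70
Under OS (2×2), PE[1][1]:
  t=0 PE[1][1]: acc=0 h=0 v=0
  t=1 PE[1][1]: acc=0 h=0 v=0
  t=2 PE[1][1]: acc=18 h=2 v=9
Under RS (2×3), PE[1][1]:
  t=0 PE[1][1]: acc=0 h=0 v=0
  t=1 PE[1][1]: acc=0 h=0 v=0
  t=2 PE[1][1]: acc=7 h=7 v=5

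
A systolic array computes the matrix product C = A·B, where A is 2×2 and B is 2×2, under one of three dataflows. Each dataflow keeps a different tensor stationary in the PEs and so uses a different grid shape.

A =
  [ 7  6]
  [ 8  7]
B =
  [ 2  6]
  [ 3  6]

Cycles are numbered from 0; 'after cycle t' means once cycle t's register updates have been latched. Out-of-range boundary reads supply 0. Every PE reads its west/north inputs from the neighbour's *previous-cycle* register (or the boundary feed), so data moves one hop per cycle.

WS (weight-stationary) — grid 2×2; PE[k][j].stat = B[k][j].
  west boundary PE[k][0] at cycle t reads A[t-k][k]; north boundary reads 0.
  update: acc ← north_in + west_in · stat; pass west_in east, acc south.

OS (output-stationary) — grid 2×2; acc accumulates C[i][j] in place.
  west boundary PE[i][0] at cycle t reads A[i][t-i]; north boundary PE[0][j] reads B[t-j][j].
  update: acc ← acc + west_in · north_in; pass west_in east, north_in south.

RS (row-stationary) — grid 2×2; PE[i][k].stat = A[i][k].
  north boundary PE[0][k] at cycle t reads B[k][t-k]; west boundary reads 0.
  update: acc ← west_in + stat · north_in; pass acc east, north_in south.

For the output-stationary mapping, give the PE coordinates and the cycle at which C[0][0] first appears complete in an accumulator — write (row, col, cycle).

(row, col, cycle) = (0, 0, 1)

Under OS, C[0][0] lands at PE[0][0]:
  [0] (0,0) acc=14 (h:7 v:2)
  [1] (0,0) acc=32 (h:6 v:3)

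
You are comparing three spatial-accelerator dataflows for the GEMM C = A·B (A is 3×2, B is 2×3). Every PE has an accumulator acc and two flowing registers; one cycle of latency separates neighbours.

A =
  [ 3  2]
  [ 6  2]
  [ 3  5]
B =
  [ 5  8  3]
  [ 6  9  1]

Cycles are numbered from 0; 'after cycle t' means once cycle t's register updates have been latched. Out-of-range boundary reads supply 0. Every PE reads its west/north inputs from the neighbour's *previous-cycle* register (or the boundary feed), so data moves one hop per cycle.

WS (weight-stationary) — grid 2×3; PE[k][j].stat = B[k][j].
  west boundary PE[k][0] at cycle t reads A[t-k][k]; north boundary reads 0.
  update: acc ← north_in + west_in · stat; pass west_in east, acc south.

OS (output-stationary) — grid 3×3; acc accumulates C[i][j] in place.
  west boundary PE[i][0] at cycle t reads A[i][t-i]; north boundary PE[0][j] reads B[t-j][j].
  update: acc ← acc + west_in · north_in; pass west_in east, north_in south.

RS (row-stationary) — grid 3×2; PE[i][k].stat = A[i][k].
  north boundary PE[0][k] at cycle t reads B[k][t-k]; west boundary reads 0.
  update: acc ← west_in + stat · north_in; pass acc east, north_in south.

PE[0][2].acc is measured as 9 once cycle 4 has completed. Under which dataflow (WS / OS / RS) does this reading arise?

WS (2×3 grid), PE[0][2]:
  c0 r0c2: 0 / 0 / 0
  c1 r0c2: 0 / 0 / 0
  c2 r0c2: 9 / 3 / 9
  c3 r0c2: 18 / 6 / 18
  c4 r0c2: 9 / 3 / 9
OS (3×3 grid), PE[0][2]:
  c0 r0c2: 0 / 0 / 0
  c1 r0c2: 0 / 0 / 0
  c2 r0c2: 9 / 3 / 3
  c3 r0c2: 11 / 2 / 1
  c4 r0c2: 11 / 0 / 0
RS: PE[0][2] is outside its 3×2 grid.

dataflow = WS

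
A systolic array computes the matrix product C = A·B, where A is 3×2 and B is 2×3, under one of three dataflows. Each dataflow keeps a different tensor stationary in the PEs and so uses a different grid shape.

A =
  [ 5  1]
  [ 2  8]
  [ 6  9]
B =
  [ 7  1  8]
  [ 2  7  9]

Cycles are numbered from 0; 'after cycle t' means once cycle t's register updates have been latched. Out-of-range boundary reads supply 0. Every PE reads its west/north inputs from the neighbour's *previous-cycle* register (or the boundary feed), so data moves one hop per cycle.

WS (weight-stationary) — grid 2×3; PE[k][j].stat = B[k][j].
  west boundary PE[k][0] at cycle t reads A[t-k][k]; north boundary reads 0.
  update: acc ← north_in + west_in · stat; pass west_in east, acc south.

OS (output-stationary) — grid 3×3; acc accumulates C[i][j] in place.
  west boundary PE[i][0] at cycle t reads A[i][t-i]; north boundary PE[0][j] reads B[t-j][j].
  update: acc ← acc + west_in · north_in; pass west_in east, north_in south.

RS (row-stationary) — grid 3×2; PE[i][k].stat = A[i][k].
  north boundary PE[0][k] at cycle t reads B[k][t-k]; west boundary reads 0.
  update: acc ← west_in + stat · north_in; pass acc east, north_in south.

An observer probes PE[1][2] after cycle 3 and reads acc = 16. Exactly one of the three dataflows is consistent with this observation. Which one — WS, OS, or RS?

— WS: 2×3; PE[1][2] trace:
  step 0 · PE1,2: acc=0; fwd→0 fwd↓0
  step 1 · PE1,2: acc=0; fwd→0 fwd↓0
  step 2 · PE1,2: acc=0; fwd→0 fwd↓0
  step 3 · PE1,2: acc=49; fwd→1 fwd↓49
— OS: 3×3; PE[1][2] trace:
  step 0 · PE1,2: acc=0; fwd→0 fwd↓0
  step 1 · PE1,2: acc=0; fwd→0 fwd↓0
  step 2 · PE1,2: acc=0; fwd→0 fwd↓0
  step 3 · PE1,2: acc=16; fwd→2 fwd↓8
— RS: 3×2 array has no PE[1][2].

dataflow = OS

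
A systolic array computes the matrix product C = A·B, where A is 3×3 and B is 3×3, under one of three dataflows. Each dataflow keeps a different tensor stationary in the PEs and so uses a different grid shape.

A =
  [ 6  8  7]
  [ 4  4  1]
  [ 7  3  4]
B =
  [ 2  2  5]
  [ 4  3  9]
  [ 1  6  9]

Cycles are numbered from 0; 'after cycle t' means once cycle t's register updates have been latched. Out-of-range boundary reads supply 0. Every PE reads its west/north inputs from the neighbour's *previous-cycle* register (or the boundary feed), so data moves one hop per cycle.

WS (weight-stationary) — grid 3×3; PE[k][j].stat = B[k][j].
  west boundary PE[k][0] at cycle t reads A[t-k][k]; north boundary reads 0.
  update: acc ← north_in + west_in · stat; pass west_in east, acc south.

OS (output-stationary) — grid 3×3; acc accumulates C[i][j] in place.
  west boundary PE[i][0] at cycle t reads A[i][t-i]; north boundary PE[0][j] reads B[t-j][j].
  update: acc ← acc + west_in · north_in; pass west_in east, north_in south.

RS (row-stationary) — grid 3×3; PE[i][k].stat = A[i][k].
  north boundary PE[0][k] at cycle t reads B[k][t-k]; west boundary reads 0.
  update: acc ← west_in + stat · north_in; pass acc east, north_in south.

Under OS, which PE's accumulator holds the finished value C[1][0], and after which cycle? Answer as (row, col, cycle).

(row, col, cycle) = (1, 0, 3)

Under OS, C[1][0] lands at PE[1][0]:
  [0] (1,0) acc=0 (h:0 v:0)
  [1] (1,0) acc=8 (h:4 v:2)
  [2] (1,0) acc=24 (h:4 v:4)
  [3] (1,0) acc=25 (h:1 v:1)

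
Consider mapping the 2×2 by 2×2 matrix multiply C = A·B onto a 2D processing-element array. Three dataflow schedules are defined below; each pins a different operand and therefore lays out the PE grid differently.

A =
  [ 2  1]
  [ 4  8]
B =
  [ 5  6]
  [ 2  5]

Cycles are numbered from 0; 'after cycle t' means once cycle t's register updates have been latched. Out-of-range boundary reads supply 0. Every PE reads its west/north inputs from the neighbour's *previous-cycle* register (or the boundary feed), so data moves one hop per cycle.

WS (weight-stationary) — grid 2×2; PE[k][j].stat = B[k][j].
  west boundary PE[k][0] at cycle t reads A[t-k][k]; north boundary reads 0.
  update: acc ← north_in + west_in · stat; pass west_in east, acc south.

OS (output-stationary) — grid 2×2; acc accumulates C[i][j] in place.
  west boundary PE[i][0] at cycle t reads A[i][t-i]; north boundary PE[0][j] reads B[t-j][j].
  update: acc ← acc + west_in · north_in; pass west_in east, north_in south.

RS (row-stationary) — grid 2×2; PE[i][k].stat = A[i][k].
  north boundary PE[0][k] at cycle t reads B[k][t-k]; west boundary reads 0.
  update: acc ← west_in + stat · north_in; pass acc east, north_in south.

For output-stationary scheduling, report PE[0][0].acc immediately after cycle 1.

OS on a 2×2 grid — tracing PE[0][0] and its feeders:
  after 0 — PE[0][0] acc=10, pass-E 2, pass-S 5
  after 1 — PE[0][0] acc=12, pass-E 1, pass-S 2

PE[0][0].acc = 12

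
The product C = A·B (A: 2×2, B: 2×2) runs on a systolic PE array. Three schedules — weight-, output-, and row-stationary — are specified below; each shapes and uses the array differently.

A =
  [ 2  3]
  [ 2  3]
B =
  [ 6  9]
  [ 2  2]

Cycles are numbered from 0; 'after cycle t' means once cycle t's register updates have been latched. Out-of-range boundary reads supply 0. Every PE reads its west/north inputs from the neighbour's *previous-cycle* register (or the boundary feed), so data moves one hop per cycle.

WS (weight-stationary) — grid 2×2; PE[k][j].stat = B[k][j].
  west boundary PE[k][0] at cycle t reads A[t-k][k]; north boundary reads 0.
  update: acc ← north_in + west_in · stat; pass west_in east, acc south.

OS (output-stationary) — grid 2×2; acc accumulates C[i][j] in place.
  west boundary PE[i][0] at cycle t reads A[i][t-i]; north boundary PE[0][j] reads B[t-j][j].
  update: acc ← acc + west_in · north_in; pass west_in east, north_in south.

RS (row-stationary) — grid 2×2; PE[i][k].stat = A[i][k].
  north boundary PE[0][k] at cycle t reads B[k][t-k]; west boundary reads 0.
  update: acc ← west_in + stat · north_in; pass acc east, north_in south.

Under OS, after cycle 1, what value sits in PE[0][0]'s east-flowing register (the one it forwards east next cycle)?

register = 3

Tracing OS — 2×2 array, target PE[0][0]:
  @0  [0,0]  acc 12  |  →2  ↓6
  @1  [0,0]  acc 18  |  →3  ↓2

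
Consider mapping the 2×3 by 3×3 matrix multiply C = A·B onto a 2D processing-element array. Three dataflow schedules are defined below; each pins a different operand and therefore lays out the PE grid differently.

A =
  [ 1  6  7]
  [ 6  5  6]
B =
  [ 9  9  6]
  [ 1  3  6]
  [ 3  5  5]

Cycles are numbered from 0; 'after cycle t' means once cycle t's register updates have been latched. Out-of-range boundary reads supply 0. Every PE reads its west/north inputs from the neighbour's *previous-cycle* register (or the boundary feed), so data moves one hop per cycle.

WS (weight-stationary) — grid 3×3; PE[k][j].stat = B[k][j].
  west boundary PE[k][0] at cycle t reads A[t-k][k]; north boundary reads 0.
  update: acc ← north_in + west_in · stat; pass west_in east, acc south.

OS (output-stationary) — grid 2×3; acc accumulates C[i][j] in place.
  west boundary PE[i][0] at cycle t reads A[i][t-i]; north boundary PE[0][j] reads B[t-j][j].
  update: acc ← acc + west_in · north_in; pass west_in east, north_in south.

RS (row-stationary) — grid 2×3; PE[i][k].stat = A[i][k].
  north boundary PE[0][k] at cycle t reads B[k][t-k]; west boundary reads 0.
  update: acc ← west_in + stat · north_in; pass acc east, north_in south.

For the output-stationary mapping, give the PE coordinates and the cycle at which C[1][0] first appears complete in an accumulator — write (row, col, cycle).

Under OS, C[1][0] lands at PE[1][0]:
  [0] (1,0) acc=0 (h:0 v:0)
  [1] (1,0) acc=54 (h:6 v:9)
  [2] (1,0) acc=59 (h:5 v:1)
  [3] (1,0) acc=77 (h:6 v:3)

(row, col, cycle) = (1, 0, 3)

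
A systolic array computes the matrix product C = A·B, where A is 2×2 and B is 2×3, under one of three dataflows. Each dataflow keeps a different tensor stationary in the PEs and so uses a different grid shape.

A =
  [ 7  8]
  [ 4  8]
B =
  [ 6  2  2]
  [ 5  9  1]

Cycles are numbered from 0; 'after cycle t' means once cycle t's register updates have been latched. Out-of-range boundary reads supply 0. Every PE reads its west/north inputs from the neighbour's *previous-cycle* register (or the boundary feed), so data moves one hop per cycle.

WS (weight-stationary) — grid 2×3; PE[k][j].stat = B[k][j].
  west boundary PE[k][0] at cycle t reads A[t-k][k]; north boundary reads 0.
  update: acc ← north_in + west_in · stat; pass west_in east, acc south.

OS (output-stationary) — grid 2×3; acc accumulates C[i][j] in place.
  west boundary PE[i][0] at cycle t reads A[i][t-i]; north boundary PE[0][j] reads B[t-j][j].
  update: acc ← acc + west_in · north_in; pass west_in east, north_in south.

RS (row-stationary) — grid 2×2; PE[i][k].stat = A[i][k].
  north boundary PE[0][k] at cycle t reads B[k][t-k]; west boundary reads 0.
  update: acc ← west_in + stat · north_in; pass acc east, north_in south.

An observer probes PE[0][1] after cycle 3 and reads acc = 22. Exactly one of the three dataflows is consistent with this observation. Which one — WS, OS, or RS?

WS [2×3] PE[0][1] across cycles:
  @0  [0,1]  acc 0  |  →0  ↓0
  @1  [0,1]  acc 14  |  →7  ↓14
  @2  [0,1]  acc 8  |  →4  ↓8
  @3  [0,1]  acc 0  |  →0  ↓0
OS [2×3] PE[0][1] across cycles:
  @0  [0,1]  acc 0  |  →0  ↓0
  @1  [0,1]  acc 14  |  →7  ↓2
  @2  [0,1]  acc 86  |  →8  ↓9
  @3  [0,1]  acc 86  |  →0  ↓0
RS [2×2] PE[0][1] across cycles:
  @0  [0,1]  acc 0  |  →0  ↓0
  @1  [0,1]  acc 82  |  →82  ↓5
  @2  [0,1]  acc 86  |  →86  ↓9
  @3  [0,1]  acc 22  |  →22  ↓1

dataflow = RS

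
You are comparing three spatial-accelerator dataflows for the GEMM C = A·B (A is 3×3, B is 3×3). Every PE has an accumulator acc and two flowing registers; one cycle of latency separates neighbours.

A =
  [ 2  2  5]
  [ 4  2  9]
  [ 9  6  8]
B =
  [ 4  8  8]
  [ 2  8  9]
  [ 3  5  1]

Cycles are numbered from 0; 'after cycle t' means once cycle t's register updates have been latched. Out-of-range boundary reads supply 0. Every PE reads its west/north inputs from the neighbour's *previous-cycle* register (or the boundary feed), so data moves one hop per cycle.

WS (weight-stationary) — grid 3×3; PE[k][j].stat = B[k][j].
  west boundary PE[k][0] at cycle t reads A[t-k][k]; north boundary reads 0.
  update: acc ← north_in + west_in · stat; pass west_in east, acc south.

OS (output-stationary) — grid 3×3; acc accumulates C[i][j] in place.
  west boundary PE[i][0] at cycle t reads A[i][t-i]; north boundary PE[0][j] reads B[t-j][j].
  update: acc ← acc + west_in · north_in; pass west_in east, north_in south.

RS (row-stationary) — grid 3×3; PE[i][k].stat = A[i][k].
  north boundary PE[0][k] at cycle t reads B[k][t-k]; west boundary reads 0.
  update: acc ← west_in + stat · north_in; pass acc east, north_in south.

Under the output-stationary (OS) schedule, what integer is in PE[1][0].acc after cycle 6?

OS (3×3). Following PE[1][0] plus its west/north inputs:
  @0  [0,0]  acc 8  |  →2  ↓4
  @0  [1,0]  acc 0  |  →0  ↓0
  @1  [0,0]  acc 12  |  →2  ↓2
  @1  [1,0]  acc 16  |  →4  ↓4
  @2  [0,0]  acc 27  |  →5  ↓3
  @2  [1,0]  acc 20  |  →2  ↓2
  @3  [0,0]  acc 27  |  →0  ↓0
  @3  [1,0]  acc 47  |  →9  ↓3
  @4  [0,0]  acc 27  |  →0  ↓0
  @4  [1,0]  acc 47  |  →0  ↓0
  @5  [0,0]  acc 27  |  →0  ↓0
  @5  [1,0]  acc 47  |  →0  ↓0
  @6  [0,0]  acc 27  |  →0  ↓0
  @6  [1,0]  acc 47  |  →0  ↓0

PE[1][0].acc = 47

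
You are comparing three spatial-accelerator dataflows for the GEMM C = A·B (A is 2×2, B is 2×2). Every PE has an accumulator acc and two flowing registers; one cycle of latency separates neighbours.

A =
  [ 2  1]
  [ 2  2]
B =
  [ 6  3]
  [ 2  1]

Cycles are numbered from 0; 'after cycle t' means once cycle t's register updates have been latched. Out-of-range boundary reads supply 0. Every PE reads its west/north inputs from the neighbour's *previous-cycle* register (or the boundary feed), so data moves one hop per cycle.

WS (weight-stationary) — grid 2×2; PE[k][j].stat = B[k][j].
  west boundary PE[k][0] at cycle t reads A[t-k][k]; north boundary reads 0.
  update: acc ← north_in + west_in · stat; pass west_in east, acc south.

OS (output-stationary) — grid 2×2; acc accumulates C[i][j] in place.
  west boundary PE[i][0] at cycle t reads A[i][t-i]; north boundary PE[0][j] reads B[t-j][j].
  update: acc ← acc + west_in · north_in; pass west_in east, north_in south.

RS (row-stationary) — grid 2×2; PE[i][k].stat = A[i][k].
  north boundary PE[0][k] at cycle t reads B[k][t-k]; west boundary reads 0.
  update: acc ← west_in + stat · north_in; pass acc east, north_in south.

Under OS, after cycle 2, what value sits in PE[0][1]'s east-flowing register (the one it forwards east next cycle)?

OS (2×2). Following PE[0][1] plus its west/north inputs:
  after 0 — PE[0][0] acc=12, pass-E 2, pass-S 6
  after 0 — PE[0][1] acc=0, pass-E 0, pass-S 0
  after 1 — PE[0][0] acc=14, pass-E 1, pass-S 2
  after 1 — PE[0][1] acc=6, pass-E 2, pass-S 3
  after 2 — PE[0][0] acc=14, pass-E 0, pass-S 0
  after 2 — PE[0][1] acc=7, pass-E 1, pass-S 1

register = 1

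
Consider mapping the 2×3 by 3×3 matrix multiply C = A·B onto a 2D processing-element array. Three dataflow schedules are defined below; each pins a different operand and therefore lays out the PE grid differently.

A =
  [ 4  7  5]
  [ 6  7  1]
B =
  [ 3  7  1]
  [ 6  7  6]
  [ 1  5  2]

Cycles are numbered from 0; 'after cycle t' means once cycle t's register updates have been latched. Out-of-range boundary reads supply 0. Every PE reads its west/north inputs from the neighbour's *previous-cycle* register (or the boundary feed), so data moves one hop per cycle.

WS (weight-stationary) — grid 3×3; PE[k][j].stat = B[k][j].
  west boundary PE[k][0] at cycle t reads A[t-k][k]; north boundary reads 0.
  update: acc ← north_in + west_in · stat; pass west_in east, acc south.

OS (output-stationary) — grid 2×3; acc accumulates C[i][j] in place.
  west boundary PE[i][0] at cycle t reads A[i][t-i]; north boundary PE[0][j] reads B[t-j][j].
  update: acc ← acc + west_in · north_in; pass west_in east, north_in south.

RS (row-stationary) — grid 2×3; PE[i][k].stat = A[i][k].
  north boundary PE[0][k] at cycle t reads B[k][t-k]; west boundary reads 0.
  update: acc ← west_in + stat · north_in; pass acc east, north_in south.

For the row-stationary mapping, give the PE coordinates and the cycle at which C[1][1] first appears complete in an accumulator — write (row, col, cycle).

(row, col, cycle) = (1, 2, 4)

RS: C[1][1] accumulates in PE[1][2]:
  [0] (1,2) acc=0 (h:0 v:0)
  [1] (1,2) acc=0 (h:0 v:0)
  [2] (1,2) acc=0 (h:0 v:0)
  [3] (1,2) acc=61 (h:61 v:1)
  [4] (1,2) acc=96 (h:96 v:5)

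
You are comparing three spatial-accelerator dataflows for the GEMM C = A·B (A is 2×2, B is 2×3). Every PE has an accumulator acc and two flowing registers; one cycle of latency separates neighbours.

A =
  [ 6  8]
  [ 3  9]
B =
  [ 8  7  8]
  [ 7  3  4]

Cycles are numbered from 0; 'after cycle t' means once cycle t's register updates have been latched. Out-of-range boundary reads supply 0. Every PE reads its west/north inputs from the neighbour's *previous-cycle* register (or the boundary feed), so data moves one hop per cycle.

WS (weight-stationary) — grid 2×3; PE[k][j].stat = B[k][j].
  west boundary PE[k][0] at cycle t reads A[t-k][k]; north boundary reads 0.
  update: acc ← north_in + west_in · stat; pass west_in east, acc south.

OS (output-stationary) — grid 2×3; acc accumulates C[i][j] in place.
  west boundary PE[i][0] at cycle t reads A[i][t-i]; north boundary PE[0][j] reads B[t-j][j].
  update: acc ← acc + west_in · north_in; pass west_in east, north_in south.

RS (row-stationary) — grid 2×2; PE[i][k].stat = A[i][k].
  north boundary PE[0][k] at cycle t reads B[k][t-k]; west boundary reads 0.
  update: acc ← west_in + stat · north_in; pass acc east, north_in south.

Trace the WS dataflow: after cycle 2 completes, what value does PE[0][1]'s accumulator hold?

WS on a 2×3 grid — tracing PE[0][1] and its feeders:
  @0  [0,0]  acc 48  |  →6  ↓48
  @0  [0,1]  acc 0  |  →0  ↓0
  @1  [0,0]  acc 24  |  →3  ↓24
  @1  [0,1]  acc 42  |  →6  ↓42
  @2  [0,0]  acc 0  |  →0  ↓0
  @2  [0,1]  acc 21  |  →3  ↓21

PE[0][1].acc = 21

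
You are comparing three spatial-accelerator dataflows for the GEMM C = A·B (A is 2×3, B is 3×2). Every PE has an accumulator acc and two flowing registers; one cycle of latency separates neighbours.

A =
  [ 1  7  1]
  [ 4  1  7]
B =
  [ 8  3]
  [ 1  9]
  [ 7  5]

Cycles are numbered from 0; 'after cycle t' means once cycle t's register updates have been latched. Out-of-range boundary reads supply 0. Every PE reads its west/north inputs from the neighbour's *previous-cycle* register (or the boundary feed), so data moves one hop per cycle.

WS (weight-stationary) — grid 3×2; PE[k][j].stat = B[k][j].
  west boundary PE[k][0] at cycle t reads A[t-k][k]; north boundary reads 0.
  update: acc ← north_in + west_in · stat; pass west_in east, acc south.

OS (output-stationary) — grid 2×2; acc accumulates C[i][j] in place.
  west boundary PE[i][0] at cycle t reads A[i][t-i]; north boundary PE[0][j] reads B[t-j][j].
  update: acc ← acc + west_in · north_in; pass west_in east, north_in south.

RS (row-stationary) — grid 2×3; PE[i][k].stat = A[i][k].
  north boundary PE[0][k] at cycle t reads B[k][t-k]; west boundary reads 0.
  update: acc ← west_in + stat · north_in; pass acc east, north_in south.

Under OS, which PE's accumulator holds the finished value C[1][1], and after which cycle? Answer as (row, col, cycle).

OS — PE[1][1] is where C[1][1] collects:
  cycle 0: PE[1][1] → acc 0, east 0, south 0
  cycle 1: PE[1][1] → acc 0, east 0, south 0
  cycle 2: PE[1][1] → acc 12, east 4, south 3
  cycle 3: PE[1][1] → acc 21, east 1, south 9
  cycle 4: PE[1][1] → acc 56, east 7, south 5

(row, col, cycle) = (1, 1, 4)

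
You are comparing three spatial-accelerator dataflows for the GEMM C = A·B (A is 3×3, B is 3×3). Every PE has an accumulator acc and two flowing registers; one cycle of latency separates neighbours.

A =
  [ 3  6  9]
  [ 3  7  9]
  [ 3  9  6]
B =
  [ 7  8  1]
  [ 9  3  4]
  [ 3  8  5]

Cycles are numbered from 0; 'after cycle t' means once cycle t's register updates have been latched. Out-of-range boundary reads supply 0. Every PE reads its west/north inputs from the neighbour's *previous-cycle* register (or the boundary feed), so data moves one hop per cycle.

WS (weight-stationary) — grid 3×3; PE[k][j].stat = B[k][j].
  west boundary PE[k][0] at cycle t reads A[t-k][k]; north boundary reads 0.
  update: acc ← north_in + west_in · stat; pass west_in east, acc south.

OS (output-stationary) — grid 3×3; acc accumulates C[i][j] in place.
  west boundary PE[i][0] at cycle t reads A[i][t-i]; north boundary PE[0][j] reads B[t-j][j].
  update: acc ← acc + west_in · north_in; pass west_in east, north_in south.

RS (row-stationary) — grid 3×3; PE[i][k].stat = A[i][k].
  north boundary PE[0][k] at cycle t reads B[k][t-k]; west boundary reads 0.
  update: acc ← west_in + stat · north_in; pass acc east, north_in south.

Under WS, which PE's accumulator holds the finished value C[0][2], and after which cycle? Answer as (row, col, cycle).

(row, col, cycle) = (2, 2, 4)

Under WS, C[0][2] lands at PE[2][2]:
  0: (2,2).acc=0  regs=<0,0>
  1: (2,2).acc=0  regs=<0,0>
  2: (2,2).acc=0  regs=<0,0>
  3: (2,2).acc=0  regs=<0,0>
  4: (2,2).acc=72  regs=<9,72>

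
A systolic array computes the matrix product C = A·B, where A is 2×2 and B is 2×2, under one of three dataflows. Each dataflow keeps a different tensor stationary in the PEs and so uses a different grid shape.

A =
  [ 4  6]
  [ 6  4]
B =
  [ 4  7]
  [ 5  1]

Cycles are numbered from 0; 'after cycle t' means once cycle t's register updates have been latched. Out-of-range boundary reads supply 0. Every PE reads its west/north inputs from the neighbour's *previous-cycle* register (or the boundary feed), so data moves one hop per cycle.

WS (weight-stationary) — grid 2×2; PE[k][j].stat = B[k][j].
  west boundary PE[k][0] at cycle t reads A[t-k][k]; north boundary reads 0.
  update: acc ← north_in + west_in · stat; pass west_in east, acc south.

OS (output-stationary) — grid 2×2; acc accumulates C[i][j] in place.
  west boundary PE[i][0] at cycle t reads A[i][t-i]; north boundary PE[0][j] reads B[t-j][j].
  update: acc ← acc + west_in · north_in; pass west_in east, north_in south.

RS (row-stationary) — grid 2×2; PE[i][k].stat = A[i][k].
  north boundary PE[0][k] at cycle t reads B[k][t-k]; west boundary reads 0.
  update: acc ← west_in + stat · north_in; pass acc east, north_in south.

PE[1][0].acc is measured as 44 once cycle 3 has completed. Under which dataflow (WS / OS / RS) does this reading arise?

WS (2×2 grid), PE[1][0]:
  step 0 · PE1,0: acc=0; fwd→0 fwd↓0
  step 1 · PE1,0: acc=46; fwd→6 fwd↓46
  step 2 · PE1,0: acc=44; fwd→4 fwd↓44
  step 3 · PE1,0: acc=0; fwd→0 fwd↓0
OS (2×2 grid), PE[1][0]:
  step 0 · PE1,0: acc=0; fwd→0 fwd↓0
  step 1 · PE1,0: acc=24; fwd→6 fwd↓4
  step 2 · PE1,0: acc=44; fwd→4 fwd↓5
  step 3 · PE1,0: acc=44; fwd→0 fwd↓0
RS (2×2 grid), PE[1][0]:
  step 0 · PE1,0: acc=0; fwd→0 fwd↓0
  step 1 · PE1,0: acc=24; fwd→24 fwd↓4
  step 2 · PE1,0: acc=42; fwd→42 fwd↓7
  step 3 · PE1,0: acc=0; fwd→0 fwd↓0

dataflow = OS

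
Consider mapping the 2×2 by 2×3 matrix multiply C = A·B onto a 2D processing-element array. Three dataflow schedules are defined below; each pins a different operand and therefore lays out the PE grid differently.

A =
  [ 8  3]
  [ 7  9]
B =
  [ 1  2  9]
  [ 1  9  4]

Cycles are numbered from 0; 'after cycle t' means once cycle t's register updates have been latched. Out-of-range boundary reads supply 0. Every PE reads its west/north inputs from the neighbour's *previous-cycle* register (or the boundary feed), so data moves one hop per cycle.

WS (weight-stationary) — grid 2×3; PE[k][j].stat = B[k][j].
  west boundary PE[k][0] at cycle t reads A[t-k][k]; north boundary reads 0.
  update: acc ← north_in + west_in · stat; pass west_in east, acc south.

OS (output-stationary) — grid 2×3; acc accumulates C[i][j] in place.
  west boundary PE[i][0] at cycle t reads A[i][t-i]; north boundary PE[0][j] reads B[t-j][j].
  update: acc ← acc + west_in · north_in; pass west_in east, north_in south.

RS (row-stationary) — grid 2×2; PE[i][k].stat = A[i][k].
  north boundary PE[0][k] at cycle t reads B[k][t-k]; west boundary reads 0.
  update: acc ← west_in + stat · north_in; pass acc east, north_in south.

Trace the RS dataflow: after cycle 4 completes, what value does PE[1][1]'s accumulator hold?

Tracing RS — 2×2 array, target PE[1][1]:
  c0 r0c1: 0 / 0 / 0
  c0 r1c0: 0 / 0 / 0
  c0 r1c1: 0 / 0 / 0
  c1 r0c1: 11 / 11 / 1
  c1 r1c0: 7 / 7 / 1
  c1 r1c1: 0 / 0 / 0
  c2 r0c1: 43 / 43 / 9
  c2 r1c0: 14 / 14 / 2
  c2 r1c1: 16 / 16 / 1
  c3 r0c1: 84 / 84 / 4
  c3 r1c0: 63 / 63 / 9
  c3 r1c1: 95 / 95 / 9
  c4 r0c1: 0 / 0 / 0
  c4 r1c0: 0 / 0 / 0
  c4 r1c1: 99 / 99 / 4

PE[1][1].acc = 99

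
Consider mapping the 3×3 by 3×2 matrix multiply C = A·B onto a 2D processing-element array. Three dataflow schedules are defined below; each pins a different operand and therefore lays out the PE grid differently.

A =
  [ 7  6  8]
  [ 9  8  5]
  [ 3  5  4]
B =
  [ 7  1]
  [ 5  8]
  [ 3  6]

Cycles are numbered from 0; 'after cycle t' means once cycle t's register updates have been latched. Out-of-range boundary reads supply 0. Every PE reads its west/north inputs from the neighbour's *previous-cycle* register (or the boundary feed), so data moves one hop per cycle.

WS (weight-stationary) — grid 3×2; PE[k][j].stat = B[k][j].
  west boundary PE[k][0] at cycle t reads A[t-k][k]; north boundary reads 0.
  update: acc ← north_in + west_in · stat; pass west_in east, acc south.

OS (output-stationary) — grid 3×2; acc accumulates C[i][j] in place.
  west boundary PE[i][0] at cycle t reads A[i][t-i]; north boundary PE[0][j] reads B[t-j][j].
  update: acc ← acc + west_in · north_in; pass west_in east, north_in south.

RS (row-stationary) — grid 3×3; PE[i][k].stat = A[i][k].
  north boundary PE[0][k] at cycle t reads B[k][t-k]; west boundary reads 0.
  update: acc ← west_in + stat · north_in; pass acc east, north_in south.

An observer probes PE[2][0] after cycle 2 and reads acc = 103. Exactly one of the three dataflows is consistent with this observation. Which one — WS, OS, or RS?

WS (3×2 grid), PE[2][0]:
  t=0 PE[2][0]: acc=0 h=0 v=0
  t=1 PE[2][0]: acc=0 h=0 v=0
  t=2 PE[2][0]: acc=103 h=8 v=103
OS (3×2 grid), PE[2][0]:
  t=0 PE[2][0]: acc=0 h=0 v=0
  t=1 PE[2][0]: acc=0 h=0 v=0
  t=2 PE[2][0]: acc=21 h=3 v=7
RS (3×3 grid), PE[2][0]:
  t=0 PE[2][0]: acc=0 h=0 v=0
  t=1 PE[2][0]: acc=0 h=0 v=0
  t=2 PE[2][0]: acc=21 h=21 v=7

dataflow = WS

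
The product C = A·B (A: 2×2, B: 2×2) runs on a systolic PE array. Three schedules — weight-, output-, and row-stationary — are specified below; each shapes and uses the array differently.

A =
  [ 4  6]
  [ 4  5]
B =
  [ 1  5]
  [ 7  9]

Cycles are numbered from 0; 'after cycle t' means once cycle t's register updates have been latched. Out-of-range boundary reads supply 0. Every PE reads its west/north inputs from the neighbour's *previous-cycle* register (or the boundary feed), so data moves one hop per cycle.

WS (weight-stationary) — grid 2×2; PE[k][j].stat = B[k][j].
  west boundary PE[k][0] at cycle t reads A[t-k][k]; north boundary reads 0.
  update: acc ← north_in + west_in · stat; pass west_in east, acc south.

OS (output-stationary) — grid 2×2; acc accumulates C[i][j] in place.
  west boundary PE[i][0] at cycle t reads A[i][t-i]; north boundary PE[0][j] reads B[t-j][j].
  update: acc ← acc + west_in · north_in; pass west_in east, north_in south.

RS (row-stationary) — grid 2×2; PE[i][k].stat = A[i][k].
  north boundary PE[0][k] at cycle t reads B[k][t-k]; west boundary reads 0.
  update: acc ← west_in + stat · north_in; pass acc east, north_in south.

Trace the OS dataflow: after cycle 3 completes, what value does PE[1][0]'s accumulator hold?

PE[1][0].acc = 39

OS on a 2×2 grid — tracing PE[1][0] and its feeders:
  c0 r0c0: 4 / 4 / 1
  c0 r1c0: 0 / 0 / 0
  c1 r0c0: 46 / 6 / 7
  c1 r1c0: 4 / 4 / 1
  c2 r0c0: 46 / 0 / 0
  c2 r1c0: 39 / 5 / 7
  c3 r0c0: 46 / 0 / 0
  c3 r1c0: 39 / 0 / 0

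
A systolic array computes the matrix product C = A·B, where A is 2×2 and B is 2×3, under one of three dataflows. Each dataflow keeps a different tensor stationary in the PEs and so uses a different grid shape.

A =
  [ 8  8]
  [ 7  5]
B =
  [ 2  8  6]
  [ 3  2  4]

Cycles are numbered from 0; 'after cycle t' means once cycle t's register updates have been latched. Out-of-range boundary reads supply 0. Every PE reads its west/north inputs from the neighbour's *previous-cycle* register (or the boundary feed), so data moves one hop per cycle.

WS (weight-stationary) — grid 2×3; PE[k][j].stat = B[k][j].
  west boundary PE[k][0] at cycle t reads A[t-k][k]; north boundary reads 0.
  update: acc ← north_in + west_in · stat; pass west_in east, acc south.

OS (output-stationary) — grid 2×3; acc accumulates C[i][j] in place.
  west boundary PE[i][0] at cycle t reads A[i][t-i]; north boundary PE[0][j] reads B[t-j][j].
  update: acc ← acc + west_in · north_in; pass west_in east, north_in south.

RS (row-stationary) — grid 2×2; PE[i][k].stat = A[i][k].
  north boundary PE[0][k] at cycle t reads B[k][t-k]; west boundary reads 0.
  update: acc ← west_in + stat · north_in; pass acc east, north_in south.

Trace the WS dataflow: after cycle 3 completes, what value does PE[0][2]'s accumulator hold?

PE[0][2].acc = 42

WS 2×3: PE[0][2] cycle-by-cycle (with neighbour feeds):
  cycle 0: PE[0][1] → acc 0, east 0, south 0
  cycle 0: PE[0][2] → acc 0, east 0, south 0
  cycle 1: PE[0][1] → acc 64, east 8, south 64
  cycle 1: PE[0][2] → acc 0, east 0, south 0
  cycle 2: PE[0][1] → acc 56, east 7, south 56
  cycle 2: PE[0][2] → acc 48, east 8, south 48
  cycle 3: PE[0][1] → acc 0, east 0, south 0
  cycle 3: PE[0][2] → acc 42, east 7, south 42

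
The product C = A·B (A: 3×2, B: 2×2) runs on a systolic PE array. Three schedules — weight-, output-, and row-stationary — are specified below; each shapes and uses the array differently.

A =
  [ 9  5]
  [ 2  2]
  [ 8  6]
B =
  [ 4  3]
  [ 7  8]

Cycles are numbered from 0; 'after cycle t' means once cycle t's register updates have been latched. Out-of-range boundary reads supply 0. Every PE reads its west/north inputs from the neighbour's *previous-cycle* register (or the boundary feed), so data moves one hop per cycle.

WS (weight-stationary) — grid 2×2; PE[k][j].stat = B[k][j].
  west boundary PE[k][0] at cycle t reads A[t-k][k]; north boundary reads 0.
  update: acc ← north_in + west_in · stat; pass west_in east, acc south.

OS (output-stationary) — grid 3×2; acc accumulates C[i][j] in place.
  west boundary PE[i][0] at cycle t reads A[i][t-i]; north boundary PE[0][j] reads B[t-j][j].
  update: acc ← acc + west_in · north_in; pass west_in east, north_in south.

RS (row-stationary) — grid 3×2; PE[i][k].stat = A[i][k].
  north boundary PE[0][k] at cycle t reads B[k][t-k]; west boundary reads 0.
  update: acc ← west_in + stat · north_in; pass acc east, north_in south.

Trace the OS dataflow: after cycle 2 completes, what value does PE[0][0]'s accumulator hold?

PE[0][0].acc = 71

OS (3×2). Following PE[0][0] plus its west/north inputs:
  [0] (0,0) acc=36 (h:9 v:4)
  [1] (0,0) acc=71 (h:5 v:7)
  [2] (0,0) acc=71 (h:0 v:0)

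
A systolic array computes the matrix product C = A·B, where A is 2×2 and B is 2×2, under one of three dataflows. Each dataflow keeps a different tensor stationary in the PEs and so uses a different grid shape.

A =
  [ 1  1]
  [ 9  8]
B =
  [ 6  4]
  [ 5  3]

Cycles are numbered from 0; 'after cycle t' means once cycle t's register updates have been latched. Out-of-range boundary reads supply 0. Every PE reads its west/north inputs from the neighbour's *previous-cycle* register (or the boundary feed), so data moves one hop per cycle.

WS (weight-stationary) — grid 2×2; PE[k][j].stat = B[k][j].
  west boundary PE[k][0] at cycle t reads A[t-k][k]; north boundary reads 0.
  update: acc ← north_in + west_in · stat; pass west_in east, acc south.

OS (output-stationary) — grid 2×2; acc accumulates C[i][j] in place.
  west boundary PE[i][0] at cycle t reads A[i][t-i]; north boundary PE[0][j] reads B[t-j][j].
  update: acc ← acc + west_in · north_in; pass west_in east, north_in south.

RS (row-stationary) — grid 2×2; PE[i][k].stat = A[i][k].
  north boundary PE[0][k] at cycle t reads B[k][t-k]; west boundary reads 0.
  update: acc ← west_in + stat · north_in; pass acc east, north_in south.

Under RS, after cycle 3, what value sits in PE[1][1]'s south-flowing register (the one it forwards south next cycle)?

register = 3

RS 2×2: PE[1][1] cycle-by-cycle (with neighbour feeds):
  after 0 — PE[0][1] acc=0, pass-E 0, pass-S 0
  after 0 — PE[1][0] acc=0, pass-E 0, pass-S 0
  after 0 — PE[1][1] acc=0, pass-E 0, pass-S 0
  after 1 — PE[0][1] acc=11, pass-E 11, pass-S 5
  after 1 — PE[1][0] acc=54, pass-E 54, pass-S 6
  after 1 — PE[1][1] acc=0, pass-E 0, pass-S 0
  after 2 — PE[0][1] acc=7, pass-E 7, pass-S 3
  after 2 — PE[1][0] acc=36, pass-E 36, pass-S 4
  after 2 — PE[1][1] acc=94, pass-E 94, pass-S 5
  after 3 — PE[0][1] acc=0, pass-E 0, pass-S 0
  after 3 — PE[1][0] acc=0, pass-E 0, pass-S 0
  after 3 — PE[1][1] acc=60, pass-E 60, pass-S 3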